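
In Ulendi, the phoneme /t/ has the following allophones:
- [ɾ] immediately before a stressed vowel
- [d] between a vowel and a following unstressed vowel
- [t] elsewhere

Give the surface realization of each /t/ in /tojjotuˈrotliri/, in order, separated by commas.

[t], [d], [t]

Occurrence 1 (position 1): no conditioning environment matches → elsewhere allophone [t].
Occurrence 2 (position 6): between a vowel and a following unstressed vowel → [d].
Occurrence 3 (position 10): no conditioning environment matches → elsewhere allophone [t].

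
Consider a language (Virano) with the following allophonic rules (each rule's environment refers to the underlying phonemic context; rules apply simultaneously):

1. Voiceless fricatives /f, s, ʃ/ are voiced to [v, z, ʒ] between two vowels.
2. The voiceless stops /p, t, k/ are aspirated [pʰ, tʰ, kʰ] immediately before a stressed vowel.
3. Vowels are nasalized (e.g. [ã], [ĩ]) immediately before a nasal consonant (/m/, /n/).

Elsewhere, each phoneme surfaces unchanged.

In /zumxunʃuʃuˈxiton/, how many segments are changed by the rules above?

Segments that undergo a rule: /u/ → [ũ] (rule 3); /u/ → [ũ] (rule 3); /ʃ/ → [ʒ] (rule 1); /o/ → [õ] (rule 3).
All other segments surface unchanged.

4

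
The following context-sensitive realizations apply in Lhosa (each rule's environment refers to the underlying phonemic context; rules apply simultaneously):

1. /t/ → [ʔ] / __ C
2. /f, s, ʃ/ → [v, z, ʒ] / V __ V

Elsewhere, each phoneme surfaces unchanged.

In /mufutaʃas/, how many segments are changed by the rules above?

Segments that undergo a rule: /f/ → [v] (rule 2); /ʃ/ → [ʒ] (rule 2).
All other segments surface unchanged.

2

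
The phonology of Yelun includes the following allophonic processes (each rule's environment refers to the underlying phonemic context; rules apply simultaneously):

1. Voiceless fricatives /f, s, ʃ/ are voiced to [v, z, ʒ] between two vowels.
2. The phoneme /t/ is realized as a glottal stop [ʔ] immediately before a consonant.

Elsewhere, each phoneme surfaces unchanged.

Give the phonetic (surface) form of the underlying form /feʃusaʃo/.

[feʒuzaʒo]

/f/ — word-initial; rule 1 does not apply here → [f].
/e/ (between /f/ and /ʃ/) is unaffected → [e].
Rule 1 applies to /ʃ/ (between /e/ and /u/: between two vowels) → [ʒ].
/u/ (between /ʃ/ and /s/): no rule targets it → [u].
Rule 1 applies to /s/ (between /u/ and /a/: between two vowels) → [z].
/a/ (between /s/ and /ʃ/) is unaffected → [a].
Rule 1 applies to /ʃ/ (between /a/ and /o/: between two vowels) → [ʒ].
/o/ (word-final) is unaffected → [o].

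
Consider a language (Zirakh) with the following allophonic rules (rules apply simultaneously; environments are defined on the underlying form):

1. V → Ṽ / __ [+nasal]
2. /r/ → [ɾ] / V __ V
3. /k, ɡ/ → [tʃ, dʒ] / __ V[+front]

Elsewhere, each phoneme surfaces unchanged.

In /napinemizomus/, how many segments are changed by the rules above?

3

Segments that undergo a rule: /i/ → [ĩ] (rule 1); /e/ → [ẽ] (rule 1); /o/ → [õ] (rule 1).
All other segments surface unchanged.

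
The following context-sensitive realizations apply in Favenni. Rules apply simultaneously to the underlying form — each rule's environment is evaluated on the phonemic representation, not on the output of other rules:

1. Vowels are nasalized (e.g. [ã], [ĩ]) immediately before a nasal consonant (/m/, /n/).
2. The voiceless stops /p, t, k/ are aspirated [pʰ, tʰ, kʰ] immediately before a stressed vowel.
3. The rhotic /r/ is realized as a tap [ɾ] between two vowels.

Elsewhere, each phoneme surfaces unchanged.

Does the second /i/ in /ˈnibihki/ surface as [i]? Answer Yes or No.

/i/ (between /b/ and /h/): rule 1 targets it, but not before a nasal consonant → unchanged [i].
The actual realization is [i], which matches [i].

Yes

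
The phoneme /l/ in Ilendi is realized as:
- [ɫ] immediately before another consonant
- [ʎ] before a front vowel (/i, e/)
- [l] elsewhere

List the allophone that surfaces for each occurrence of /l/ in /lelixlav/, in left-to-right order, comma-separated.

[ʎ], [ʎ], [l]

Occurrence 1 (position 1): before a front vowel (/i, e/) → [ʎ].
Occurrence 2 (position 3): before a front vowel (/i, e/) → [ʎ].
Occurrence 3 (position 6): no conditioning environment matches → elsewhere allophone [l].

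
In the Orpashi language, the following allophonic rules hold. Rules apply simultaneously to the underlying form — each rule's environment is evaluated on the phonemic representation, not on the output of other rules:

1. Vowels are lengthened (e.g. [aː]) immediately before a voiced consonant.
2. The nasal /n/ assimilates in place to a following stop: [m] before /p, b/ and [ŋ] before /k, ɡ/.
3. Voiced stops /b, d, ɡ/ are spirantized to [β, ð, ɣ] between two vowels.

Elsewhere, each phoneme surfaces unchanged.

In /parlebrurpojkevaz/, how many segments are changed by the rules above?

6

Segments that undergo a rule: /a/ → [aː] (rule 1); /e/ → [eː] (rule 1); /u/ → [uː] (rule 1); /o/ → [oː] (rule 1); /e/ → [eː] (rule 1); /a/ → [aː] (rule 1).
All other segments surface unchanged.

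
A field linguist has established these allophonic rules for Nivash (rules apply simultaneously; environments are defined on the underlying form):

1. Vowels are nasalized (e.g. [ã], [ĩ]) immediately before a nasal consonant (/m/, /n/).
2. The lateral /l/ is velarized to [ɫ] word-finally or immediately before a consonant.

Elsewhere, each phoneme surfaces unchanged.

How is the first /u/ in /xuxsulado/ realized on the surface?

/u/ (between /x/ and /x/): rule 1 targets it, but not before a nasal consonant → unchanged [u].

[u]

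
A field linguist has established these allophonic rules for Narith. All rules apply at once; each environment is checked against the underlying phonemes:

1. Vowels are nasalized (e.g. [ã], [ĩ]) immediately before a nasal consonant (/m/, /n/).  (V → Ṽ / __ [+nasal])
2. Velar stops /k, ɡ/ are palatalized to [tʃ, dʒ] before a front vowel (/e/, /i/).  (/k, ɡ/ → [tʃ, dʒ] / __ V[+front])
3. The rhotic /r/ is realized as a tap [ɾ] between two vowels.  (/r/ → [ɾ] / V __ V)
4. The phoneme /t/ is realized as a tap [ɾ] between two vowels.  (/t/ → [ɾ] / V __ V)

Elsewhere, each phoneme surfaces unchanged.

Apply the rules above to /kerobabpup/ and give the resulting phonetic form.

[tʃeɾobabpup]

/k/ (word-initial) occurs before a front vowel → [tʃ] by rule 2.
/e/ (between /k/ and /r/) is in the target of rule 1 but the environment (before a nasal consonant) is not met → [e].
/r/ (between /e/ and /o/): between two vowels, so rule 3 applies → [ɾ].
/o/ (between /r/ and /b/): rule 1 targets it, but not before a nasal consonant → unchanged [o].
/b/ stays [b].
/a/ (between /b/ and /b/) is in the target of rule 1 but the environment (before a nasal consonant) is not met → [a].
/b/ (between /a/ and /p/): no rule targets it → [b].
/p/ (between /b/ and /u/) is unaffected → [p].
/u/ (between /p/ and /p/) is in the target of rule 1 but the environment (before a nasal consonant) is not met → [u].
/p/ stays [p].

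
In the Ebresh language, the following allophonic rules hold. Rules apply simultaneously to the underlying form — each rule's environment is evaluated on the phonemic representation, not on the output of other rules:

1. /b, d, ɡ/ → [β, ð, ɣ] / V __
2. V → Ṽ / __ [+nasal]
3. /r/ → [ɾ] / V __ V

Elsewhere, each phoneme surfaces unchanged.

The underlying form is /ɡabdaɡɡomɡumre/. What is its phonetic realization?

/ɡ/ (word-initial) fails the environment for rule 1, so it stays [ɡ].
/a/ — between /ɡ/ and /b/; rule 2 does not apply here → [a].
Rule 1 applies to /b/ (between /a/ and /d/: immediately after a vowel) → [β].
/d/ (between /b/ and /a/) fails the environment for rule 1, so it stays [d].
/a/ — between /d/ and /ɡ/; rule 2 does not apply here → [a].
Rule 1 applies to /ɡ/ (between /a/ and /ɡ/: immediately after a vowel) → [ɣ].
/ɡ/ (between /ɡ/ and /o/) fails the environment for rule 1, so it stays [ɡ].
/o/ — between /ɡ/ and /m/, before a nasal consonant — surfaces as [õ] (rule 2).
/m/ — not in any rule's target class → [m].
/ɡ/ (between /m/ and /u/) is in the target of rule 1 but the environment (immediately after a vowel) is not met → [ɡ].
/u/ (between /ɡ/ and /m/): before a nasal consonant, so rule 2 applies → [ũ].
/m/ stays [m].
/r/ (between /m/ and /e/) is in the target of rule 3 but the environment (between two vowels) is not met → [r].
/e/ (word-final) is in the target of rule 2 but the environment (before a nasal consonant) is not met → [e].

[ɡaβdaɣɡõmɡũmre]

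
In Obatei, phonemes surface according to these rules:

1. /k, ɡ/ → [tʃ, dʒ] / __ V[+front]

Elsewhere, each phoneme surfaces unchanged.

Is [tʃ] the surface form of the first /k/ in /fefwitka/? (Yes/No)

No

/k/ (between /t/ and /a/) is in the target of rule 1 but the environment (before a front vowel) is not met → [k].
The actual realization is [k], not [tʃ].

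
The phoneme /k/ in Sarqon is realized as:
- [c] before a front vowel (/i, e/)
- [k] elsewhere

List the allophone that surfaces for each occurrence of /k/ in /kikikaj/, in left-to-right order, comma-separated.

[c], [c], [k]

Occurrence 1 (position 1): before a front vowel → [c].
Occurrence 2 (position 3): before a front vowel → [c].
Occurrence 3 (position 5): no conditioning environment matches → elsewhere allophone [k].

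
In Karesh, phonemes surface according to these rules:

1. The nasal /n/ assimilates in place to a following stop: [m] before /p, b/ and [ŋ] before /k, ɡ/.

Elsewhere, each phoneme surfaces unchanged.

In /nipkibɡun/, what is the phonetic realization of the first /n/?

/n/ (word-initial): rule 1 targets it, but not before a labial or velar stop → unchanged [n].

[n]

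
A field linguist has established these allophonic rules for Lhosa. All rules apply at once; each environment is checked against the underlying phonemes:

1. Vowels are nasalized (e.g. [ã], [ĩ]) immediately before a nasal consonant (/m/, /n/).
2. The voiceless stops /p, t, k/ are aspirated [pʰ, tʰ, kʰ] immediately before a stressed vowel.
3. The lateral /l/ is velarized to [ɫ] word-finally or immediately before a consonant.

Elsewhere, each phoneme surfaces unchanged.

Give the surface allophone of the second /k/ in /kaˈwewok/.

[k]

/k/ (word-final) is in the target of rule 2 but the environment (immediately before a stressed vowel) is not met → [k].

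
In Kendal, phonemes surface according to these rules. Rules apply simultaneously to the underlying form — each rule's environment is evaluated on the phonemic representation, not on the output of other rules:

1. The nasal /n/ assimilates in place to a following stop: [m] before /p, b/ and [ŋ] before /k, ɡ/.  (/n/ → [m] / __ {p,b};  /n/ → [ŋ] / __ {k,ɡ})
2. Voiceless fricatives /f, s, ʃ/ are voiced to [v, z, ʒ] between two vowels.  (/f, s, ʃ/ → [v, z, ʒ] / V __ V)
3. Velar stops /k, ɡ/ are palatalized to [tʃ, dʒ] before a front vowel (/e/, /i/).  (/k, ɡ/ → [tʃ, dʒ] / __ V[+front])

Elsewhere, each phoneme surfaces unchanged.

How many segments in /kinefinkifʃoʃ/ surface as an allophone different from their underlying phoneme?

Segments that undergo a rule: /k/ → [tʃ] (rule 3); /f/ → [v] (rule 2); /n/ → [ŋ] (rule 1); /k/ → [tʃ] (rule 3).
All other segments surface unchanged.

4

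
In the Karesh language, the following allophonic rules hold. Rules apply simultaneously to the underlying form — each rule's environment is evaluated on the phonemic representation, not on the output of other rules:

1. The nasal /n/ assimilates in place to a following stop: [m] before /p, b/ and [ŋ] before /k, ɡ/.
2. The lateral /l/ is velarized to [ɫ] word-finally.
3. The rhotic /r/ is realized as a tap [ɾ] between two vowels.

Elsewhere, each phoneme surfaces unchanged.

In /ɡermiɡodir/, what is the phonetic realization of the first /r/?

[r]

/r/ (between /e/ and /m/) fails the environment for rule 3, so it stays [r].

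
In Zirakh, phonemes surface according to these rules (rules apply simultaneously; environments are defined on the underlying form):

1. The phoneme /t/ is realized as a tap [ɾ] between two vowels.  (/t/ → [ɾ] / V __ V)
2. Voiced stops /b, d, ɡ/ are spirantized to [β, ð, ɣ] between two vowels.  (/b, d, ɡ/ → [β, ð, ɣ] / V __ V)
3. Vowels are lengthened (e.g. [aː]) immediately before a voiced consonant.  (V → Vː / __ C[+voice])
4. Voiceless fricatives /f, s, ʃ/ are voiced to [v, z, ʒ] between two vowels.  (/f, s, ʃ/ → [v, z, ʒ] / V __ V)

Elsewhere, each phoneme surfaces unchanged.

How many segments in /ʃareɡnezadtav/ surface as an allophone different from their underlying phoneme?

Segments that undergo a rule: /a/ → [aː] (rule 3); /e/ → [eː] (rule 3); /e/ → [eː] (rule 3); /a/ → [aː] (rule 3); /a/ → [aː] (rule 3).
All other segments surface unchanged.

5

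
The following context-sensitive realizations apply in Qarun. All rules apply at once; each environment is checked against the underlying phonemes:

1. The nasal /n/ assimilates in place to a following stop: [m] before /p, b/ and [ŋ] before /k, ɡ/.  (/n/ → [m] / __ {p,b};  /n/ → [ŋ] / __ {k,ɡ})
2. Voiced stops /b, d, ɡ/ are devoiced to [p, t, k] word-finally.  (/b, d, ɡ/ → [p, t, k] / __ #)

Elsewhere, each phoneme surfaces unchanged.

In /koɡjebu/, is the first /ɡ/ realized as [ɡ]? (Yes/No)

/ɡ/ (between /o/ and /j/) fails the environment for rule 2, so it stays [ɡ].
The actual realization is [ɡ], which matches [ɡ].

Yes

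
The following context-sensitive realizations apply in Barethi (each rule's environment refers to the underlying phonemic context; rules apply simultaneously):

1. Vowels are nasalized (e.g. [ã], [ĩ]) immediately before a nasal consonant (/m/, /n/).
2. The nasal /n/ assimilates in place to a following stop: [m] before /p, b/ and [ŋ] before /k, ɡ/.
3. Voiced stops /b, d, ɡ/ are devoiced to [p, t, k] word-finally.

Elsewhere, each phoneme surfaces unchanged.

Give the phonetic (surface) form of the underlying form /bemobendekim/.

[bẽmobẽndekĩm]

/b/ (word-initial) fails the environment for rule 3, so it stays [b].
/e/ (between /b/ and /m/) occurs before a nasal consonant → [ẽ] by rule 1.
/m/ (between /e/ and /o/): no rule targets it → [m].
/o/ (between /m/ and /b/) is in the target of rule 1 but the environment (before a nasal consonant) is not met → [o].
/b/ (between /o/ and /e/) is in the target of rule 3 but the environment (word-finally) is not met → [b].
/e/ — between /b/ and /n/, before a nasal consonant — surfaces as [ẽ] (rule 1).
/n/ (between /e/ and /d/) is in the target of rule 2 but the environment (before a labial or velar stop) is not met → [n].
/d/ (between /n/ and /e/) fails the environment for rule 3, so it stays [d].
/e/ — between /d/ and /k/; rule 1 does not apply here → [e].
/k/ — not in any rule's target class → [k].
/i/ — between /k/ and /m/, before a nasal consonant — surfaces as [ĩ] (rule 1).
/m/ (word-final): no rule targets it → [m].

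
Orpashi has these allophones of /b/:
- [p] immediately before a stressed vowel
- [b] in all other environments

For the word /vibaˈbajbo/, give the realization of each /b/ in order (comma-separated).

Occurrence 1 (position 3): no conditioning environment matches → elsewhere allophone [b].
Occurrence 2 (position 5): immediately before a stressed vowel → [p].
Occurrence 3 (position 8): no conditioning environment matches → elsewhere allophone [b].

[b], [p], [b]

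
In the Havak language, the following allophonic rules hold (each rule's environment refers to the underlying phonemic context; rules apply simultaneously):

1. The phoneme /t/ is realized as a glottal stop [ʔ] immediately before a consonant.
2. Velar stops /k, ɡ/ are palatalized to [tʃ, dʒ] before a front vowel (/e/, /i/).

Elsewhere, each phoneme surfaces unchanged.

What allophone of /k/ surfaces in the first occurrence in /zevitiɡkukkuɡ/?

/k/ (between /ɡ/ and /u/) is in the target of rule 2 but the environment (before a front vowel) is not met → [k].

[k]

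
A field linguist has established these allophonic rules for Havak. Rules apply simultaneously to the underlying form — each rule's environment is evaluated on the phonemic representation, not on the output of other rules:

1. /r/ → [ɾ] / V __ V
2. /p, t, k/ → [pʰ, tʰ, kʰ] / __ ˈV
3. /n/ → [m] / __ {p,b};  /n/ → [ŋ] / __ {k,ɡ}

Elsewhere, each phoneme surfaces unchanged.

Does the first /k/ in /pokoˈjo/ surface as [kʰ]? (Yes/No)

/k/ (between /o/ and /o/): rule 2 targets it, but not immediately before a stressed vowel → unchanged [k].
The actual realization is [k], not [kʰ].

No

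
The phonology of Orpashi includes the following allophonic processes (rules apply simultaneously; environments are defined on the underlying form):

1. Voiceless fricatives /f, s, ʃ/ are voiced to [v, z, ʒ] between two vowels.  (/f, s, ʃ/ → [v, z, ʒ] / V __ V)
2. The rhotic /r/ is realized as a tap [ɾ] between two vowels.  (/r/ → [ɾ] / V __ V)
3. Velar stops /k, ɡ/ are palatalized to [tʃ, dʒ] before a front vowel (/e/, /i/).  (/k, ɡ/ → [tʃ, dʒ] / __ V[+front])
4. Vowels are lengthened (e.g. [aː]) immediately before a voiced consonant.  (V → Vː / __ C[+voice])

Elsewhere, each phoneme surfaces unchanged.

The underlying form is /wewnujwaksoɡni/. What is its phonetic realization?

[weːwnuːjwaksoːɡni]

/w/ (word-initial) is unaffected → [w].
/e/ — between /w/ and /w/, before a voiced consonant — surfaces as [eː] (rule 4).
/w/ — not in any rule's target class → [w].
/n/ stays [n].
/u/ (between /n/ and /j/) occurs before a voiced consonant → [uː] by rule 4.
/j/ (between /u/ and /w/) is unaffected → [j].
/w/ (between /j/ and /a/) is unaffected → [w].
/a/ (between /w/ and /k/): rule 4 targets it, but not before a voiced consonant → unchanged [a].
/k/ (between /a/ and /s/) fails the environment for rule 3, so it stays [k].
/s/ — between /k/ and /o/; rule 1 does not apply here → [s].
/o/ meets the environment for rule 4 (before a voiced consonant) → [oː].
/ɡ/ (between /o/ and /n/) is in the target of rule 3 but the environment (before a front vowel) is not met → [ɡ].
/n/ (between /ɡ/ and /i/) is unaffected → [n].
/i/ (word-final): rule 4 targets it, but not before a voiced consonant → unchanged [i].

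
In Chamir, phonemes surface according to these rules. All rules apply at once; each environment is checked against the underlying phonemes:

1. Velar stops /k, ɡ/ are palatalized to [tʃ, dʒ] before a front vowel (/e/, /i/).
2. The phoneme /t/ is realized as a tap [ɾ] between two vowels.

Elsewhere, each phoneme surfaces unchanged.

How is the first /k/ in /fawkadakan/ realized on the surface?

[k]

/k/ (between /w/ and /a/): rule 1 targets it, but not before a front vowel → unchanged [k].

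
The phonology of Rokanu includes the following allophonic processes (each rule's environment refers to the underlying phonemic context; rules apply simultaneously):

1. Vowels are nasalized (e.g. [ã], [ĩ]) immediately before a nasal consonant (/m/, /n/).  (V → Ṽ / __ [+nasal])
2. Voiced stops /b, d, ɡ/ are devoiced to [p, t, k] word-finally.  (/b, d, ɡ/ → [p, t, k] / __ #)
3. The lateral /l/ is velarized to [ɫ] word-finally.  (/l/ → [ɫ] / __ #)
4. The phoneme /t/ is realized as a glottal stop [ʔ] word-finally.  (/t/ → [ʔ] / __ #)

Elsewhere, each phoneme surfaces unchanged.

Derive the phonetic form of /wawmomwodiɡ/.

/w/ (word-initial): no rule targets it → [w].
/a/ (between /w/ and /w/) is in the target of rule 1 but the environment (before a nasal consonant) is not met → [a].
/w/ (between /a/ and /m/) is unaffected → [w].
/m/ (between /w/ and /o/) is unaffected → [m].
/o/ — between /m/ and /m/, before a nasal consonant — surfaces as [õ] (rule 1).
/m/ (between /o/ and /w/) is unaffected → [m].
/w/ stays [w].
/o/ (between /w/ and /d/) is in the target of rule 1 but the environment (before a nasal consonant) is not met → [o].
/d/ (between /o/ and /i/): rule 2 targets it, but not word-finally → unchanged [d].
/i/ (between /d/ and /ɡ/): rule 1 targets it, but not before a nasal consonant → unchanged [i].
/ɡ/ — word-final, word-finally — surfaces as [k] (rule 2).

[wawmõmwodik]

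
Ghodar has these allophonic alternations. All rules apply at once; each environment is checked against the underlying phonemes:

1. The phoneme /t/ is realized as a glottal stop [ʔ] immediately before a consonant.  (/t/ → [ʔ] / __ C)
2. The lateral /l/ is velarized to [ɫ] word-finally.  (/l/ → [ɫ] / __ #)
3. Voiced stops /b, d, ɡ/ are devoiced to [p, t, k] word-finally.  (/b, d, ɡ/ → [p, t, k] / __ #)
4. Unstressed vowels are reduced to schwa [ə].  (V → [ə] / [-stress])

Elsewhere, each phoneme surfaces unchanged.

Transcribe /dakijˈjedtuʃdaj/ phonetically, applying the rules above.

[dəkəjˈjedtəʃdəj]

/d/ (word-initial) fails the environment for rule 3, so it stays [d].
Rule 4 applies to /a/ (between /d/ and /k/: in an unstressed syllable) → [ə].
/k/ (between /a/ and /i/): no rule targets it → [k].
/i/ (between /k/ and /j/): in an unstressed syllable, so rule 4 applies → [ə].
/j/ (between /i/ and /j/): no rule targets it → [j].
/j/ (between /j/ and /e/): no rule targets it → [j].
/e/ — between /j/ and /d/; rule 4 does not apply here → [e].
/d/ — between /e/ and /t/; rule 3 does not apply here → [d].
/t/ (between /d/ and /u/): rule 1 targets it, but not immediately before a consonant → unchanged [t].
/u/ (between /t/ and /ʃ/) occurs in an unstressed syllable → [ə] by rule 4.
/ʃ/ (between /u/ and /d/): no rule targets it → [ʃ].
/d/ — between /ʃ/ and /a/; rule 3 does not apply here → [d].
/a/ (between /d/ and /j/) occurs in an unstressed syllable → [ə] by rule 4.
/j/ (word-final) is unaffected → [j].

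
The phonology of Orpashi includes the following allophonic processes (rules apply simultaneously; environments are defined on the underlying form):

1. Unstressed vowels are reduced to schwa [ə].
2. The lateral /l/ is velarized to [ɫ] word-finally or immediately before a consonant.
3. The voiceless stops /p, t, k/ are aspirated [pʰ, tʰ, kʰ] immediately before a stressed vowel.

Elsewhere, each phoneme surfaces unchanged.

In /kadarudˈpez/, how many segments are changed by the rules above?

Segments that undergo a rule: /a/ → [ə] (rule 1); /a/ → [ə] (rule 1); /u/ → [ə] (rule 1); /p/ → [pʰ] (rule 3).
All other segments surface unchanged.

4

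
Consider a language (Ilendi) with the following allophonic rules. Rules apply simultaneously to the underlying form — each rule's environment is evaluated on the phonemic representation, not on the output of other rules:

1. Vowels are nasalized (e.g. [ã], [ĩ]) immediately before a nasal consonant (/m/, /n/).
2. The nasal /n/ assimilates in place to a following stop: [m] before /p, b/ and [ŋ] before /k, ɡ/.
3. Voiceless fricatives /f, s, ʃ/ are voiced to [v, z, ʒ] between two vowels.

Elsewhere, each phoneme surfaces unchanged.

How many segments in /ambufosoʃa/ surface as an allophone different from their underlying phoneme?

Segments that undergo a rule: /a/ → [ã] (rule 1); /f/ → [v] (rule 3); /s/ → [z] (rule 3); /ʃ/ → [ʒ] (rule 3).
All other segments surface unchanged.

4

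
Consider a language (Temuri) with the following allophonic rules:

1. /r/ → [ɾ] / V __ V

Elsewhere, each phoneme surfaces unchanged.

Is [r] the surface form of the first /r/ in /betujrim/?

/r/ (between /j/ and /i/) is in the target of rule 1 but the environment (between two vowels) is not met → [r].
The actual realization is [r], which matches [r].

Yes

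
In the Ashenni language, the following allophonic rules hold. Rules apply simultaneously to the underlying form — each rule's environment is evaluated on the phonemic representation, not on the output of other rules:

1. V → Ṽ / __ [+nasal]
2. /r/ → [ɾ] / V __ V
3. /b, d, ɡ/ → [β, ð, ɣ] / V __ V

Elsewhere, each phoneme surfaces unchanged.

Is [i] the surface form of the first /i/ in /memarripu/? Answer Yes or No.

/i/ (between /r/ and /p/) is in the target of rule 1 but the environment (before a nasal consonant) is not met → [i].
The actual realization is [i], which matches [i].

Yes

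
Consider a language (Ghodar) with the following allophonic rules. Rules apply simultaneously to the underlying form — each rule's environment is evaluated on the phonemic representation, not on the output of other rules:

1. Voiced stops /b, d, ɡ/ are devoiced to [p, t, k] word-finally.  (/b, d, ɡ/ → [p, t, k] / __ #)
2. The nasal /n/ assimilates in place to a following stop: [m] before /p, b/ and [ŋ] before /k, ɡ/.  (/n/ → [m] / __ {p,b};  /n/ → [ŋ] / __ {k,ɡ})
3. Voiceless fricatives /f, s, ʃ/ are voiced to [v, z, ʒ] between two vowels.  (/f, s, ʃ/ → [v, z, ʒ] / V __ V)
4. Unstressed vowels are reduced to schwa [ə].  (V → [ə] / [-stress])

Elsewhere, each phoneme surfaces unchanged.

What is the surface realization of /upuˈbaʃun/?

/u/ meets the environment for rule 4 (in an unstressed syllable) → [ə].
/p/ — not in any rule's target class → [p].
/u/ (between /p/ and /b/): in an unstressed syllable, so rule 4 applies → [ə].
/b/ (between /u/ and /a/): rule 1 targets it, but not word-finally → unchanged [b].
/a/ (between /b/ and /ʃ/) fails the environment for rule 4, so it stays [a].
Rule 3 applies to /ʃ/ (between /a/ and /u/: between two vowels) → [ʒ].
/u/ — between /ʃ/ and /n/, in an unstressed syllable — surfaces as [ə] (rule 4).
/n/ — word-final; rule 2 does not apply here → [n].

[əpəˈbaʒən]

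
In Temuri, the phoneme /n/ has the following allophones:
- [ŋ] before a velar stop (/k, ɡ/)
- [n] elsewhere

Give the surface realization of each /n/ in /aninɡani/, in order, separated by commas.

[n], [ŋ], [n]

Occurrence 1 (position 2): no conditioning environment matches → elsewhere allophone [n].
Occurrence 2 (position 4): before a velar stop → [ŋ].
Occurrence 3 (position 7): no conditioning environment matches → elsewhere allophone [n].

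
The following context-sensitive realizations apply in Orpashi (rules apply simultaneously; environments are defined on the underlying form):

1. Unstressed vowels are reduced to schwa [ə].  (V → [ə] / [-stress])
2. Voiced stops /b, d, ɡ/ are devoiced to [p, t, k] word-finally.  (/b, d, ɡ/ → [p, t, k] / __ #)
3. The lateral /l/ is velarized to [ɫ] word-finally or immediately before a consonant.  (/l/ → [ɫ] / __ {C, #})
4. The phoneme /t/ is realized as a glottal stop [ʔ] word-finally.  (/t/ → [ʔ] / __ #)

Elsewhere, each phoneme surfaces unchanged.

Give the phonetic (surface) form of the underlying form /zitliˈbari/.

/z/ (word-initial): no rule targets it → [z].
/i/ meets the environment for rule 1 (in an unstressed syllable) → [ə].
/t/ (between /i/ and /l/) is in the target of rule 4 but the environment (word-finally) is not met → [t].
/l/ — between /t/ and /i/; rule 3 does not apply here → [l].
/i/ (between /l/ and /b/): in an unstressed syllable, so rule 1 applies → [ə].
/b/ — between /i/ and /a/; rule 2 does not apply here → [b].
/a/ (between /b/ and /r/) is in the target of rule 1 but the environment (in an unstressed syllable) is not met → [a].
/r/ stays [r].
/i/ (word-final) occurs in an unstressed syllable → [ə] by rule 1.

[zətləˈbarə]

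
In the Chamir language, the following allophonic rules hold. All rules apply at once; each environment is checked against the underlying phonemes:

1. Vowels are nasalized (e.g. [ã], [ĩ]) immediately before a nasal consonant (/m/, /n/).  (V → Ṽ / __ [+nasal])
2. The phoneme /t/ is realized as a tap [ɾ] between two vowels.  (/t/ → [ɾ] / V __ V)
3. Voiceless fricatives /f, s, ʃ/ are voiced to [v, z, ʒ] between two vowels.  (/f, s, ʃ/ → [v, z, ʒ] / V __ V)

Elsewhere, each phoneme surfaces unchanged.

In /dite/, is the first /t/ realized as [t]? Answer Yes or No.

/t/ (between /i/ and /e/): between two vowels, so rule 2 applies → [ɾ].
The actual realization is [ɾ], not [t].

No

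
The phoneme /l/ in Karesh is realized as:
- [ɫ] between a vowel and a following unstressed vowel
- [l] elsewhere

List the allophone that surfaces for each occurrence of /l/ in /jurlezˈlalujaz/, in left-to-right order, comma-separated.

[l], [l], [ɫ]

Occurrence 1 (position 4): no conditioning environment matches → elsewhere allophone [l].
Occurrence 2 (position 7): no conditioning environment matches → elsewhere allophone [l].
Occurrence 3 (position 9): between a vowel and a following unstressed vowel → [ɫ].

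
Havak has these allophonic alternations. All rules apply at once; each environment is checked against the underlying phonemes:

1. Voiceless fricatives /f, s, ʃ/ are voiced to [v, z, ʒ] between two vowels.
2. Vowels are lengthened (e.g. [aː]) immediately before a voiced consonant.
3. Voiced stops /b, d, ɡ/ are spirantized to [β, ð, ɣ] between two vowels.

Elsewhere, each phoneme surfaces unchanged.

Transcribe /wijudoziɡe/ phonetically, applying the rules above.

/i/ meets the environment for rule 2 (before a voiced consonant) → [iː].
/u/ — between /j/ and /d/, before a voiced consonant — surfaces as [uː] (rule 2).
/d/ (between /u/ and /o/): between two vowels, so rule 3 applies → [ð].
/o/ (between /d/ and /z/) occurs before a voiced consonant → [oː] by rule 2.
/i/ meets the environment for rule 2 (before a voiced consonant) → [iː].
/ɡ/ meets the environment for rule 3 (between two vowels) → [ɣ].
/e/ (word-final): rule 2 targets it, but not before a voiced consonant → unchanged [e].

[wiːjuːðoːziːɣe]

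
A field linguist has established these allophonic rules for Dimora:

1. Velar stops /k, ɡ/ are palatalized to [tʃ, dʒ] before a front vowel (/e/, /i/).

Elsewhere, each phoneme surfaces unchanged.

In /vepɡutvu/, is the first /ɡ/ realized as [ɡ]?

Yes

/ɡ/ (between /p/ and /u/): rule 1 targets it, but not before a front vowel → unchanged [ɡ].
The actual realization is [ɡ], which matches [ɡ].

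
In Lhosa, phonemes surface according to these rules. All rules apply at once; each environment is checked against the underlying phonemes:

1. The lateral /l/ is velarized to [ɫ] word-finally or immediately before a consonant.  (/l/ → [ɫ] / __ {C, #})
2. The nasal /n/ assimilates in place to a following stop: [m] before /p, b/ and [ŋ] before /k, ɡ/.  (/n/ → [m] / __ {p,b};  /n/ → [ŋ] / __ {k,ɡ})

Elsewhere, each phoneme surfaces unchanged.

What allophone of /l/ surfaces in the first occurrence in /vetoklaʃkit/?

/l/ (between /k/ and /a/) is in the target of rule 1 but the environment (word-finally or immediately before a consonant) is not met → [l].

[l]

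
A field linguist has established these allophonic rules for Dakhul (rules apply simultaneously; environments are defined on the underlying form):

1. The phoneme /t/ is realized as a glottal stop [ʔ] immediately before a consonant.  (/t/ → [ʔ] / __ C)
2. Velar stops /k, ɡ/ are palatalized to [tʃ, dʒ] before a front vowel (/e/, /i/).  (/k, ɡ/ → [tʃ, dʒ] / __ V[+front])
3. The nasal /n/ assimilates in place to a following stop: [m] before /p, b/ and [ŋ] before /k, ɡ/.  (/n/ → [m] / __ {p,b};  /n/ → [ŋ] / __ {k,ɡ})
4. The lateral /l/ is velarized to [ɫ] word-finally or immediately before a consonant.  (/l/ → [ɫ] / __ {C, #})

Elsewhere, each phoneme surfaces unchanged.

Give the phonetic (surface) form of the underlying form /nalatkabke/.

/n/ — word-initial; rule 3 does not apply here → [n].
/a/ stays [a].
/l/ (between /a/ and /a/) is in the target of rule 4 but the environment (word-finally or immediately before a consonant) is not met → [l].
/a/ (between /l/ and /t/): no rule targets it → [a].
/t/ (between /a/ and /k/): immediately before a consonant, so rule 1 applies → [ʔ].
/k/ (between /t/ and /a/) fails the environment for rule 2, so it stays [k].
/a/ — not in any rule's target class → [a].
/b/ (between /a/ and /k/) is unaffected → [b].
/k/ (between /b/ and /e/) occurs before a front vowel → [tʃ] by rule 2.
/e/ (word-final) is unaffected → [e].

[nalaʔkabtʃe]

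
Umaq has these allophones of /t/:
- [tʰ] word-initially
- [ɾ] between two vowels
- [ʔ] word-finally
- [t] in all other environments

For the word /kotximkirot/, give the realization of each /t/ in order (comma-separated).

Occurrence 1 (position 3): no conditioning environment matches → elsewhere allophone [t].
Occurrence 2 (position 11): word-finally → [ʔ].

[t], [ʔ]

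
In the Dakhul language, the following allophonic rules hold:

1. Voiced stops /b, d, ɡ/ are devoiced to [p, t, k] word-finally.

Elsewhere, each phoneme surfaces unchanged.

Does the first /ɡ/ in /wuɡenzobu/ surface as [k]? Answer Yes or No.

/ɡ/ — between /u/ and /e/; rule 1 does not apply here → [ɡ].
The actual realization is [ɡ], not [k].

No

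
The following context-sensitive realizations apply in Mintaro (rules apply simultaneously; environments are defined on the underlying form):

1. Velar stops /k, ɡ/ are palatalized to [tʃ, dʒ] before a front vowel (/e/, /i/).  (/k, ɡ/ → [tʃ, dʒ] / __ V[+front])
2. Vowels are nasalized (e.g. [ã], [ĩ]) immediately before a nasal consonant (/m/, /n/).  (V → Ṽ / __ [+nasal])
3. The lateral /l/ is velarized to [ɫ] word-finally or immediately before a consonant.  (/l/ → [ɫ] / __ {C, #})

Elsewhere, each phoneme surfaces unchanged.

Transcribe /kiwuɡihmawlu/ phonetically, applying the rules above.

[tʃiwudʒihmawlu]

/k/ (word-initial): before a front vowel, so rule 1 applies → [tʃ].
/i/ (between /k/ and /w/) fails the environment for rule 2, so it stays [i].
/u/ (between /w/ and /ɡ/) is in the target of rule 2 but the environment (before a nasal consonant) is not met → [u].
/ɡ/ (between /u/ and /i/) occurs before a front vowel → [dʒ] by rule 1.
/i/ (between /ɡ/ and /h/) is in the target of rule 2 but the environment (before a nasal consonant) is not met → [i].
/a/ — between /m/ and /w/; rule 2 does not apply here → [a].
/l/ (between /w/ and /u/) fails the environment for rule 3, so it stays [l].
/u/ (word-final): rule 2 targets it, but not before a nasal consonant → unchanged [u].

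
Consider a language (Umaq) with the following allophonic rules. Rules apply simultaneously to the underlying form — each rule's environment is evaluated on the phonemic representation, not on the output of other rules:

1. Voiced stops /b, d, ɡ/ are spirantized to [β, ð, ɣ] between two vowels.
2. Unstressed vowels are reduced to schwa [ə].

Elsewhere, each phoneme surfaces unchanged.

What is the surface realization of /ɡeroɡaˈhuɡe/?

/ɡ/ (word-initial) fails the environment for rule 1, so it stays [ɡ].
/e/ — between /ɡ/ and /r/, in an unstressed syllable — surfaces as [ə] (rule 2).
/r/ (between /e/ and /o/) is unaffected → [r].
Rule 2 applies to /o/ (between /r/ and /ɡ/: in an unstressed syllable) → [ə].
/ɡ/ (between /o/ and /a/) occurs between two vowels → [ɣ] by rule 1.
Rule 2 applies to /a/ (between /ɡ/ and /h/: in an unstressed syllable) → [ə].
/h/ (between /a/ and /u/): no rule targets it → [h].
/u/ (between /h/ and /ɡ/) is in the target of rule 2 but the environment (in an unstressed syllable) is not met → [u].
/ɡ/ (between /u/ and /e/): between two vowels, so rule 1 applies → [ɣ].
/e/ meets the environment for rule 2 (in an unstressed syllable) → [ə].

[ɡərəɣəˈhuɣə]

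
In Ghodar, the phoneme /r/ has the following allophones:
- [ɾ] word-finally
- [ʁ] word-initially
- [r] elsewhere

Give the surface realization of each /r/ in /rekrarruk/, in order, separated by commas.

[ʁ], [r], [r], [r]

Occurrence 1 (position 1): word-initially → [ʁ].
Occurrence 2 (position 4): no conditioning environment matches → elsewhere allophone [r].
Occurrence 3 (position 6): no conditioning environment matches → elsewhere allophone [r].
Occurrence 4 (position 7): no conditioning environment matches → elsewhere allophone [r].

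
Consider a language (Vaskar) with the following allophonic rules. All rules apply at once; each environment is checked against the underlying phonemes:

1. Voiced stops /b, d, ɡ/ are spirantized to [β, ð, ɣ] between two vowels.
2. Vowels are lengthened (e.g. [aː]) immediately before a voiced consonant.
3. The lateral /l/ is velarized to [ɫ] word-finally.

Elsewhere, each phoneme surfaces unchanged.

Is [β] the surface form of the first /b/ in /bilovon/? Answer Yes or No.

No

/b/ (word-initial) is in the target of rule 1 but the environment (between two vowels) is not met → [b].
The actual realization is [b], not [β].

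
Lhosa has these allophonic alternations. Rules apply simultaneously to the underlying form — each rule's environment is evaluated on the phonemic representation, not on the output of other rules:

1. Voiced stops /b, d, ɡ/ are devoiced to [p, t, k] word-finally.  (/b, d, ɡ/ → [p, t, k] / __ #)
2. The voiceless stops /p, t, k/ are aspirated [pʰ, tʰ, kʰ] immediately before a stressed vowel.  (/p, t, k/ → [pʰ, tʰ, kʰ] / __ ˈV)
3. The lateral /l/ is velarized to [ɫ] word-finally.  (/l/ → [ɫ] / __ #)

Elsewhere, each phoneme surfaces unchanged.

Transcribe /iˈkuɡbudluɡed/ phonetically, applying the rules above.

/i/ — not in any rule's target class → [i].
/k/ meets the environment for rule 2 (immediately before a stressed vowel) → [kʰ].
/u/ stays [u].
/ɡ/ (between /u/ and /b/) is in the target of rule 1 but the environment (word-finally) is not met → [ɡ].
/b/ — between /ɡ/ and /u/; rule 1 does not apply here → [b].
/u/ (between /b/ and /d/) is unaffected → [u].
/d/ (between /u/ and /l/) fails the environment for rule 1, so it stays [d].
/l/ — between /d/ and /u/; rule 3 does not apply here → [l].
/u/ stays [u].
/ɡ/ (between /u/ and /e/) is in the target of rule 1 but the environment (word-finally) is not met → [ɡ].
/e/ (between /ɡ/ and /d/) is unaffected → [e].
/d/ (word-final) occurs word-finally → [t] by rule 1.

[iˈkʰuɡbudluɡet]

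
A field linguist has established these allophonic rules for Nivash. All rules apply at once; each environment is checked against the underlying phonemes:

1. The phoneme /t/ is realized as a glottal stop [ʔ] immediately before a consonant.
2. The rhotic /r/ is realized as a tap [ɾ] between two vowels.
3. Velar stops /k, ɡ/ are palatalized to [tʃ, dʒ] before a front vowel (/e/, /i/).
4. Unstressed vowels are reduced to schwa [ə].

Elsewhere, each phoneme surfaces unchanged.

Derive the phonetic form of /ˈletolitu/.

[ˈletələtə]

/l/ (word-initial) is unaffected → [l].
/e/ — between /l/ and /t/; rule 4 does not apply here → [e].
/t/ (between /e/ and /o/): rule 1 targets it, but not immediately before a consonant → unchanged [t].
/o/ — between /t/ and /l/, in an unstressed syllable — surfaces as [ə] (rule 4).
/l/ stays [l].
/i/ (between /l/ and /t/) occurs in an unstressed syllable → [ə] by rule 4.
/t/ (between /i/ and /u/): rule 1 targets it, but not immediately before a consonant → unchanged [t].
/u/ (word-final): in an unstressed syllable, so rule 4 applies → [ə].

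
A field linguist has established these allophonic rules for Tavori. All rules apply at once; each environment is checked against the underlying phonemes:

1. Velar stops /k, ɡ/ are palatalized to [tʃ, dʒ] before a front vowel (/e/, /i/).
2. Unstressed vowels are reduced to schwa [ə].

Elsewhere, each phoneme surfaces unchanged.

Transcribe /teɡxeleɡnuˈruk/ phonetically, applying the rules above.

[təɡxələɡnəˈruk]

/t/ stays [t].
/e/ (between /t/ and /ɡ/) occurs in an unstressed syllable → [ə] by rule 2.
/ɡ/ (between /e/ and /x/) fails the environment for rule 1, so it stays [ɡ].
/x/ (between /ɡ/ and /e/) is unaffected → [x].
/e/ (between /x/ and /l/) occurs in an unstressed syllable → [ə] by rule 2.
/l/ (between /e/ and /e/): no rule targets it → [l].
/e/ meets the environment for rule 2 (in an unstressed syllable) → [ə].
/ɡ/ (between /e/ and /n/): rule 1 targets it, but not before a front vowel → unchanged [ɡ].
/n/ (between /ɡ/ and /u/): no rule targets it → [n].
/u/ meets the environment for rule 2 (in an unstressed syllable) → [ə].
/r/ — not in any rule's target class → [r].
/u/ (between /r/ and /k/) fails the environment for rule 2, so it stays [u].
/k/ (word-final): rule 1 targets it, but not before a front vowel → unchanged [k].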